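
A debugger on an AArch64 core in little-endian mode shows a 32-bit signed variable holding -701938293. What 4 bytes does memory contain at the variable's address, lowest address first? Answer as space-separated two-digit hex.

8B 45 29 D6

Two's complement of -701938293 in 32 bits: 701938293 = 0x29D6BA75; invert → 0xD629458A; add 1 → 0xD629458B.
Split into bytes (most-significant first): D6 29 45 8B.
In little-endian order the low byte comes first in memory.
So at ascending addresses the bytes are 8B 45 29 D6.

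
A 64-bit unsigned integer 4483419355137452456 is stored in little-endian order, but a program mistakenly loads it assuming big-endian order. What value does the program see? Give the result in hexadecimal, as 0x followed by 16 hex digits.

0xA829143A264E383E

4483419355137452456 in 64-bit hexadecimal is 0x3E384E263A1429A8.
Stored little-endian, the bytes at ascending addresses are A8 29 14 3A 26 4E 38 3E.
Read back as big-endian, the last byte is least significant, giving 0xA829143A264E383E.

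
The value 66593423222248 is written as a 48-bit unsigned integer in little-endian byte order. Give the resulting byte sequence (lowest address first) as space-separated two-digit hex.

66593423222248 in hexadecimal, padded to 48 bits, is 0x3C90FD55E5E8.
Split into bytes (most-significant first): 3C 90 FD 55 E5 E8.
Little-endian stores the least-significant byte at the lowest address.
So at ascending addresses the bytes are E8 E5 55 FD 90 3C.

E8 E5 55 FD 90 3C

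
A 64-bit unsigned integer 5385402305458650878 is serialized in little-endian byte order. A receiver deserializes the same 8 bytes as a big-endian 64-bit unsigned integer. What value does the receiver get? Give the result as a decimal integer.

5385402305458650878 in 64-bit hexadecimal is 0x4ABCCADD1D6EBEFE.
Stored little-endian, the bytes at ascending addresses are FE BE 6E 1D DD CA BC 4A.
Read back as big-endian, the last byte is least significant, giving 0xFEBE6E1DDDCABC4A.
0xFEBE6E1DDDCABC4A = 18356230205762878538.

18356230205762878538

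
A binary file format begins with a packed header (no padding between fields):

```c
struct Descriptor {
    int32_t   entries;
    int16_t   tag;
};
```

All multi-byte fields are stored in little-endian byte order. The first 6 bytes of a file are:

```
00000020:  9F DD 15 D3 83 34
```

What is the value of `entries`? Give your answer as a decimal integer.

`entries` is the first field, at byte offset 0, occupying 4 bytes.
Bytes at offsets 0..3: 9F DD 15 D3.
Little-endian stores the least-significant byte at the lowest address.
Reassemble most-significant byte first: D3 15 DD 9F → 0xD315DD9F.
Top bit is set, so as a signed 32-bit value this is 0xD315DD9F − 2^32 = -753541729.

-753541729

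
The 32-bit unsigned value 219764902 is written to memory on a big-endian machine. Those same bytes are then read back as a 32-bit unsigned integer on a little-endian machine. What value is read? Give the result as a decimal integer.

2790791437

219764902 in 32-bit hexadecimal is 0x0D1958A6.
Stored big-endian, the bytes at ascending addresses are 0D 19 58 A6.
Read back as little-endian, the first byte is least significant, giving 0xA658190D.
0xA658190D = 2790791437.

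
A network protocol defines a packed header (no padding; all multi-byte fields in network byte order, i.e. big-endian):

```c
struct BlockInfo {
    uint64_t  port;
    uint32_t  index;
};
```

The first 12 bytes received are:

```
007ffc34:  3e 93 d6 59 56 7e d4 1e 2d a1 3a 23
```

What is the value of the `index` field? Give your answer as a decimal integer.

765540899

`index` follows `port` (8 bytes), so it starts at byte offset 8 and occupies 4 bytes.
Bytes at offsets 8..11: 2D A1 3A 23.
In big-endian order the high byte comes first in memory.
The bytes are already most-significant first: 0x2DA13A23.
0x2DA13A23 = 765540899.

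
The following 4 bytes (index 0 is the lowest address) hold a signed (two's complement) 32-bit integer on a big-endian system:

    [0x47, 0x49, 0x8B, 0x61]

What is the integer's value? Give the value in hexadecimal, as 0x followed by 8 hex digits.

In big-endian order the high byte comes first in memory.
The bytes are already most-significant first: 0x47498B61.

0x47498B61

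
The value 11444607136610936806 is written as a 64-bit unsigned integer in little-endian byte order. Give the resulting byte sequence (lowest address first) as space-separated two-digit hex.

11444607136610936806 in hexadecimal, padded to 64 bits, is 0x9ED3698DFB9867E6.
Split into bytes (most-significant first): 9E D3 69 8D FB 98 67 E6.
Little-endian stores the least-significant byte at the lowest address.
So at ascending addresses the bytes are E6 67 98 FB 8D 69 D3 9E.

E6 67 98 FB 8D 69 D3 9E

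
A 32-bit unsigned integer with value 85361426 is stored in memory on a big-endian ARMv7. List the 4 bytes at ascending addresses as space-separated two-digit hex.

85361426 in hexadecimal, padded to 32 bits, is 0x05168312.
Split into bytes (most-significant first): 05 16 83 12.
Big-endian: lowest address holds the most-significant byte.
So the memory order matches the most-significant-first order: 05 16 83 12.

05 16 83 12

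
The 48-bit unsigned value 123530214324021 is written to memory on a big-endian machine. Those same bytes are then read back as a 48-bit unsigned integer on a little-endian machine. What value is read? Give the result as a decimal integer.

123530214324021 in 48-bit hexadecimal is 0x70599E8B3735.
Stored big-endian, the bytes at ascending addresses are 70 59 9E 8B 37 35.
Read back as little-endian, the first byte is least significant, giving 0x35378B9E5970.
0x35378B9E5970 = 58512681884016.

58512681884016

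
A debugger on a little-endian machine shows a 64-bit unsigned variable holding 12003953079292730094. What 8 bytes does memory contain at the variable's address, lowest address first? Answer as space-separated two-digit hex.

12003953079292730094 in hexadecimal, padded to 64 bits, is 0xA6969BB9D7B31AEE.
Split into bytes (most-significant first): A6 96 9B B9 D7 B3 1A EE.
In little-endian order the low byte comes first in memory.
So at ascending addresses the bytes are EE 1A B3 D7 B9 9B 96 A6.

EE 1A B3 D7 B9 9B 96 A6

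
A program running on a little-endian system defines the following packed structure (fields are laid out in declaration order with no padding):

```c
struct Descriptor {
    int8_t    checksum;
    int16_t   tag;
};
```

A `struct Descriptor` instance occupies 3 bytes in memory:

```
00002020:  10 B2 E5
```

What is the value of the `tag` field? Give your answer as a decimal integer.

-6734

`tag` follows `checksum` (1 byte), so it starts at byte offset 1 and occupies 2 bytes.
Bytes at offsets 1..2: B2 E5.
In little-endian order the low byte comes first in memory.
Reassemble most-significant byte first: E5 B2 → 0xE5B2.
Top bit is set, so as a signed 16-bit value this is 0xE5B2 − 2^16 = -6734.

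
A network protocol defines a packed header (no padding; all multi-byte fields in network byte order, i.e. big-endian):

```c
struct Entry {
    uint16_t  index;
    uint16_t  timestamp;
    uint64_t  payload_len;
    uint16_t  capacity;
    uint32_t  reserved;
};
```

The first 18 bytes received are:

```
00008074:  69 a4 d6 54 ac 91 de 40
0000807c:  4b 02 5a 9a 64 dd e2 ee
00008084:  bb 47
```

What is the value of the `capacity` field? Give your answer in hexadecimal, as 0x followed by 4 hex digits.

0x64DD

`capacity` follows `index` (2 B), `timestamp` (2 B), `payload_len` (8 B), so it starts at offset 2 + 2 + 8 = 12 and occupies 2 bytes.
Bytes at offsets 12..13: 64 DD.
Big-endian: lowest address holds the most-significant byte.
The bytes are already most-significant first: 0x64DD.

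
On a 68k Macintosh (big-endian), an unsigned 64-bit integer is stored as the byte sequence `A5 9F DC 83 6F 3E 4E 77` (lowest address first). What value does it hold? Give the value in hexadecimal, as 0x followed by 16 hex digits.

0xA59FDC836F3E4E77

Big-endian: lowest address holds the most-significant byte.
The bytes are already most-significant first: 0xA59FDC836F3E4E77.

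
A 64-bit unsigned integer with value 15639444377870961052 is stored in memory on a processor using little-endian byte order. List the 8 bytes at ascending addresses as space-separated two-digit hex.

15639444377870961052 in hexadecimal, padded to 64 bits, is 0xD90A77CCE37A899C.
Split into bytes (most-significant first): D9 0A 77 CC E3 7A 89 9C.
Little-endian stores the least-significant byte at the lowest address.
So at ascending addresses the bytes are 9C 89 7A E3 CC 77 0A D9.

9C 89 7A E3 CC 77 0A D9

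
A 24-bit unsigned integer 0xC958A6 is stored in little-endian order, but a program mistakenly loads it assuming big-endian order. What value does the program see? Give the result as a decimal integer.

Stored little-endian, the bytes at ascending addresses are A6 58 C9.
Read back as big-endian, the last byte is least significant, giving 0xA658C9.
0xA658C9 = 10901705.

10901705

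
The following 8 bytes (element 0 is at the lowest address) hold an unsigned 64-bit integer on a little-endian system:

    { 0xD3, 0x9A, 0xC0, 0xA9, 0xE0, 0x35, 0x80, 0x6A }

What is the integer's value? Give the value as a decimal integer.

Little-endian stores the least-significant byte at the lowest address.
Reassemble most-significant byte first: 6A 80 35 E0 A9 C0 9A D3 → 0x6A8035E0A9C09AD3.
0x6A8035E0A9C09AD3 = 7674193004076243667.

7674193004076243667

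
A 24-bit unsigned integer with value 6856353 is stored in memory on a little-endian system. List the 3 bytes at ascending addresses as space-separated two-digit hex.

A1 9E 68

6856353 in hexadecimal, padded to 24 bits, is 0x689EA1.
Split into bytes (most-significant first): 68 9E A1.
Little-endian stores the least-significant byte at the lowest address.
So at ascending addresses the bytes are A1 9E 68.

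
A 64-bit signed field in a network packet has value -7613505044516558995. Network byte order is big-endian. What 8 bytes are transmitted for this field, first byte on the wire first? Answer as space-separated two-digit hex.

Two's complement of -7613505044516558995 in 64 bits: 7613505044516558995 = 0x69A89A7FFA0DD893; invert → 0x9657658005F2276C; add 1 → 0x9657658005F2276D.
Split into bytes (most-significant first): 96 57 65 80 05 F2 27 6D.
In big-endian order the high byte comes first in memory.
So the memory order matches the most-significant-first order: 96 57 65 80 05 F2 27 6D.

96 57 65 80 05 F2 27 6D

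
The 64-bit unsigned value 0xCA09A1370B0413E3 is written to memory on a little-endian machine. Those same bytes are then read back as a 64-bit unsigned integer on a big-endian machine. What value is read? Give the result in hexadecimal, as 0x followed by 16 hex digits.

Stored little-endian, the bytes at ascending addresses are E3 13 04 0B 37 A1 09 CA.
Read back as big-endian, the last byte is least significant, giving 0xE313040B37A109CA.

0xE313040B37A109CA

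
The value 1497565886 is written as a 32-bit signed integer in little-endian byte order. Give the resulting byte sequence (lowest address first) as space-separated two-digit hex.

1497565886 in hexadecimal, padded to 32 bits, is 0x59430ABE.
Split into bytes (most-significant first): 59 43 0A BE.
Little-endian: lowest address holds the least-significant byte.
So at ascending addresses the bytes are BE 0A 43 59.

BE 0A 43 59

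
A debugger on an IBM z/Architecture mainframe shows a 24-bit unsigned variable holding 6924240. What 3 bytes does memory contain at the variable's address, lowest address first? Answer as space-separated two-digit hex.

6924240 in hexadecimal, padded to 24 bits, is 0x69A7D0.
Split into bytes (most-significant first): 69 A7 D0.
Big-endian: lowest address holds the most-significant byte.
So the memory order matches the most-significant-first order: 69 A7 D0.

69 A7 D0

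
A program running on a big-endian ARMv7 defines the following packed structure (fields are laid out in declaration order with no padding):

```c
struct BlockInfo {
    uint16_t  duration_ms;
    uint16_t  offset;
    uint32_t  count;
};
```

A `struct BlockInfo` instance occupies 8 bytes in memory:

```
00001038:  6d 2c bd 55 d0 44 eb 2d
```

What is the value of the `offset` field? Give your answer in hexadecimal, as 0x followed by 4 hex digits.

0xBD55

`offset` follows `duration_ms` (2 bytes), so it starts at byte offset 2 and occupies 2 bytes.
Bytes at offsets 2..3: BD 55.
In big-endian order the high byte comes first in memory.
The bytes are already most-significant first: 0xBD55.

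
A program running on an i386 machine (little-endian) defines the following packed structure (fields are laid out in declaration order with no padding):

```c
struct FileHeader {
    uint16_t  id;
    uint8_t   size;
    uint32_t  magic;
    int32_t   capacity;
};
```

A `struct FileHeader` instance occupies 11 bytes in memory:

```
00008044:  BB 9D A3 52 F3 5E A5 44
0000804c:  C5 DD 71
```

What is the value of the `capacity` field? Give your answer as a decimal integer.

1910359364

`capacity` follows `id` (2 B), `size` (1 B), `magic` (4 B), so it starts at offset 2 + 1 + 4 = 7 and occupies 4 bytes.
Bytes at offsets 7..10: 44 C5 DD 71.
Little-endian stores the least-significant byte at the lowest address.
Reassemble most-significant byte first: 71 DD C5 44 → 0x71DDC544.
0x71DDC544 = 1910359364.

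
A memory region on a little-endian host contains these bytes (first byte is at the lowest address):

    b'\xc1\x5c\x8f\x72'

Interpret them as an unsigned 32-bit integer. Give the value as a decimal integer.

1921998017

In little-endian order the low byte comes first in memory.
Reassemble most-significant byte first: 72 8F 5C C1 → 0x728F5CC1.
0x728F5CC1 = 1921998017.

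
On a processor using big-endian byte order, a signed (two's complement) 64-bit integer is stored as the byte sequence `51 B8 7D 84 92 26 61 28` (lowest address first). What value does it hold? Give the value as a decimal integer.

5888594521128067368

Big-endian stores the most-significant byte at the lowest address.
The bytes are already most-significant first: 0x51B87D8492266128.
0x51B87D8492266128 = 5888594521128067368.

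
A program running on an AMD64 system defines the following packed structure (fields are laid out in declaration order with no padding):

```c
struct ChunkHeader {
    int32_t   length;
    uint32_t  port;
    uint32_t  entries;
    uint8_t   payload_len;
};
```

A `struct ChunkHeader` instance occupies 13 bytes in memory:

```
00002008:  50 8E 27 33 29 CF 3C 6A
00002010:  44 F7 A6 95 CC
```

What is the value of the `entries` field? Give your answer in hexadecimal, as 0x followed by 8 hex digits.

`entries` follows `length` (4 B), `port` (4 B), so it starts at offset 4 + 4 = 8 and occupies 4 bytes.
Bytes at offsets 8..11: 44 F7 A6 95.
Little-endian: lowest address holds the least-significant byte.
Reassemble most-significant byte first: 95 A6 F7 44 → 0x95A6F744.

0x95A6F744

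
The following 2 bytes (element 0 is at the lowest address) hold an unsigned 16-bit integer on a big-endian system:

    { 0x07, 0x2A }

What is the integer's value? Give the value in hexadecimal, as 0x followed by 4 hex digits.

0x072A

In big-endian order the high byte comes first in memory.
The bytes are already most-significant first: 0x072A.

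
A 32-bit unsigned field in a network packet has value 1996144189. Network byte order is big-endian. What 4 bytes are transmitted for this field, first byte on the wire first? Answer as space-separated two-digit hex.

76 FA BE 3D

1996144189 in hexadecimal, padded to 32 bits, is 0x76FABE3D.
Split into bytes (most-significant first): 76 FA BE 3D.
Big-endian stores the most-significant byte at the lowest address.
So the memory order matches the most-significant-first order: 76 FA BE 3D.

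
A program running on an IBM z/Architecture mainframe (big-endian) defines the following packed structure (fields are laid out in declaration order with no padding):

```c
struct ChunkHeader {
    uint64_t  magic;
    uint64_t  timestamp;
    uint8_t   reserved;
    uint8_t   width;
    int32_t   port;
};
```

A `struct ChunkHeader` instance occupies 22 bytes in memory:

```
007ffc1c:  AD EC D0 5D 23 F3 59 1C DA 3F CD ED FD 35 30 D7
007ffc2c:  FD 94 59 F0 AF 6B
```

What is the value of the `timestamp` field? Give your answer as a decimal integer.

15726514845840126167

`timestamp` follows `magic` (8 bytes), so it starts at byte offset 8 and occupies 8 bytes.
Bytes at offsets 8..15: DA 3F CD ED FD 35 30 D7.
Big-endian stores the most-significant byte at the lowest address.
The bytes are already most-significant first: 0xDA3FCDEDFD3530D7.
0xDA3FCDEDFD3530D7 = 15726514845840126167.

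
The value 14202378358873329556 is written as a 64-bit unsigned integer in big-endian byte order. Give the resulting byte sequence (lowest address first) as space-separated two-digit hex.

C5 18 FB DE B6 57 0F 94

14202378358873329556 in hexadecimal, padded to 64 bits, is 0xC518FBDEB6570F94.
Split into bytes (most-significant first): C5 18 FB DE B6 57 0F 94.
In big-endian order the high byte comes first in memory.
So the memory order matches the most-significant-first order: C5 18 FB DE B6 57 0F 94.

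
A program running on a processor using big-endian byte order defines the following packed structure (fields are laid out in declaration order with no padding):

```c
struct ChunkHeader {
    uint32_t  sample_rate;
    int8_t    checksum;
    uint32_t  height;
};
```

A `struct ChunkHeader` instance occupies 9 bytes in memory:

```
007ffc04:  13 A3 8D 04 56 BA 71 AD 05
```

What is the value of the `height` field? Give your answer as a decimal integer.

`height` follows `sample_rate` (4 B), `checksum` (1 B), so it starts at offset 4 + 1 = 5 and occupies 4 bytes.
Bytes at offsets 5..8: BA 71 AD 05.
Big-endian: lowest address holds the most-significant byte.
The bytes are already most-significant first: 0xBA71AD05.
0xBA71AD05 = 3128012037.

3128012037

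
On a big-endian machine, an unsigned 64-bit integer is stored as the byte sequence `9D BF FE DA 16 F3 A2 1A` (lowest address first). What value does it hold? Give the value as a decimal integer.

In big-endian order the high byte comes first in memory.
The bytes are already most-significant first: 0x9DBFFEDA16F3A21A.
0x9DBFFEDA16F3A21A = 11367084197147812378.

11367084197147812378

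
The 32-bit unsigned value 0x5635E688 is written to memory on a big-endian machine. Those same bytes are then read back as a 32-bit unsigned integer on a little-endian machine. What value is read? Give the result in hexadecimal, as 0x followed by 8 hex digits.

0x88E63556

Stored big-endian, the bytes at ascending addresses are 56 35 E6 88.
Read back as little-endian, the first byte is least significant, giving 0x88E63556.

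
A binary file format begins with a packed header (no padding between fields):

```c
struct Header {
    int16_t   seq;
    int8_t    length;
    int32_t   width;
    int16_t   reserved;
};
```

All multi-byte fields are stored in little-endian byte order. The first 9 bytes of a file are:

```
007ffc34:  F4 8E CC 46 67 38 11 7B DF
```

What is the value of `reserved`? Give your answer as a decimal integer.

-8325

`reserved` follows `seq` (2 B), `length` (1 B), `width` (4 B), so it starts at offset 2 + 1 + 4 = 7 and occupies 2 bytes.
Bytes at offsets 7..8: 7B DF.
Little-endian stores the least-significant byte at the lowest address.
Reassemble most-significant byte first: DF 7B → 0xDF7B.
Top bit is set, so as a signed 16-bit value this is 0xDF7B − 2^16 = -8325.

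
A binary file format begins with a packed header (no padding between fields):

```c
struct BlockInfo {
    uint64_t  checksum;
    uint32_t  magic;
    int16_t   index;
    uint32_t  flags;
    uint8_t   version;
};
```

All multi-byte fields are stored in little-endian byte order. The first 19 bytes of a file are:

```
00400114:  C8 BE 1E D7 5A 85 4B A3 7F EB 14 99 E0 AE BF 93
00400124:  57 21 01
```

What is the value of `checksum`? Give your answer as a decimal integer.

11766645076638219976

`checksum` is the first field, at byte offset 0, occupying 8 bytes.
Bytes at offsets 0..7: C8 BE 1E D7 5A 85 4B A3.
Little-endian stores the least-significant byte at the lowest address.
Reassemble most-significant byte first: A3 4B 85 5A D7 1E BE C8 → 0xA34B855AD71EBEC8.
0xA34B855AD71EBEC8 = 11766645076638219976.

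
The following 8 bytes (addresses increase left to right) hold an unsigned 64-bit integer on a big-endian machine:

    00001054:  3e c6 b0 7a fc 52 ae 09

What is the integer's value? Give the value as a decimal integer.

Big-endian: lowest address holds the most-significant byte.
The bytes are already most-significant first: 0x3EC6B07AFC52AE09.
0x3EC6B07AFC52AE09 = 4523496918006017545.

4523496918006017545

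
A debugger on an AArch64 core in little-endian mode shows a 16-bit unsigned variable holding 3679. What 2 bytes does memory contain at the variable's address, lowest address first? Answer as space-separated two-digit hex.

3679 in hexadecimal, padded to 16 bits, is 0x0E5F.
Split into bytes (most-significant first): 0E 5F.
In little-endian order the low byte comes first in memory.
So at ascending addresses the bytes are 5F 0E.

5F 0E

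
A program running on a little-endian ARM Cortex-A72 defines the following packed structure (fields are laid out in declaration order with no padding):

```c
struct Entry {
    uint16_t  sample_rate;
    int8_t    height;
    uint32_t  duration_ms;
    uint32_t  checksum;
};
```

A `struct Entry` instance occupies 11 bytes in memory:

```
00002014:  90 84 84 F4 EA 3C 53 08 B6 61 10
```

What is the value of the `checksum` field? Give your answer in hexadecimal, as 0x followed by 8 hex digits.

`checksum` follows `sample_rate` (2 B), `height` (1 B), `duration_ms` (4 B), so it starts at offset 2 + 1 + 4 = 7 and occupies 4 bytes.
Bytes at offsets 7..10: 08 B6 61 10.
Little-endian: lowest address holds the least-significant byte.
Reassemble most-significant byte first: 10 61 B6 08 → 0x1061B608.

0x1061B608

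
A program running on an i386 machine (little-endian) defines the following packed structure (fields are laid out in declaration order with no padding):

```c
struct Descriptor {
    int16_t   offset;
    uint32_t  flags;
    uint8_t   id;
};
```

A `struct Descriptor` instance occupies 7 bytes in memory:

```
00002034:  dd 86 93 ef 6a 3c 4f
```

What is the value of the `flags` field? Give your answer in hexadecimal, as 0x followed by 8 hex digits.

`flags` follows `offset` (2 bytes), so it starts at byte offset 2 and occupies 4 bytes.
Bytes at offsets 2..5: 93 EF 6A 3C.
Little-endian stores the least-significant byte at the lowest address.
Reassemble most-significant byte first: 3C 6A EF 93 → 0x3C6AEF93.

0x3C6AEF93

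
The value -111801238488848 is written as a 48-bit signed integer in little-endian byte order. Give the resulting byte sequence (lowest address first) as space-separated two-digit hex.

F0 F8 E4 3E 51 9A

Two's complement of -111801238488848 in 48 bits: 111801238488848 = 0x65AEC11B0710; invert → 0x9A513EE4F8EF; add 1 → 0x9A513EE4F8F0.
Split into bytes (most-significant first): 9A 51 3E E4 F8 F0.
In little-endian order the low byte comes first in memory.
So at ascending addresses the bytes are F0 F8 E4 3E 51 9A.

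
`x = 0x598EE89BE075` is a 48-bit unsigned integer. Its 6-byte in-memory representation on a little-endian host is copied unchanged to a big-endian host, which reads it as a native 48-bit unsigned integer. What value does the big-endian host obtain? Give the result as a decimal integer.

Stored little-endian, the bytes at ascending addresses are 75 E0 9B E8 8E 59.
Read back as big-endian, the last byte is least significant, giving 0x75E09BE88E59.
0x75E09BE88E59 = 129607548833369.

129607548833369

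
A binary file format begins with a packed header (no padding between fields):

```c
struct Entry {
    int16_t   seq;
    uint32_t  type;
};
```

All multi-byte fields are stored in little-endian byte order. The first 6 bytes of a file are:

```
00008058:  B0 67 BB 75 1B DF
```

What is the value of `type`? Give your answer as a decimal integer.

`type` follows `seq` (2 bytes), so it starts at byte offset 2 and occupies 4 bytes.
Bytes at offsets 2..5: BB 75 1B DF.
Little-endian: lowest address holds the least-significant byte.
Reassemble most-significant byte first: DF 1B 75 BB → 0xDF1B75BB.
0xDF1B75BB = 3743118779.

3743118779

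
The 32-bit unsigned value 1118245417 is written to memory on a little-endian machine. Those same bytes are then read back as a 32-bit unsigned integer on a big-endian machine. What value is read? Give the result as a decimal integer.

1118245417 in 32-bit hexadecimal is 0x42A71229.
Stored little-endian, the bytes at ascending addresses are 29 12 A7 42.
Read back as big-endian, the last byte is least significant, giving 0x2912A742.
0x2912A742 = 689088322.

689088322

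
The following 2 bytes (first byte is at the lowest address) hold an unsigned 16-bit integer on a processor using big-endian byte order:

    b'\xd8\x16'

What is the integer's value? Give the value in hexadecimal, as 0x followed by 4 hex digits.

In big-endian order the high byte comes first in memory.
The bytes are already most-significant first: 0xD816.

0xD816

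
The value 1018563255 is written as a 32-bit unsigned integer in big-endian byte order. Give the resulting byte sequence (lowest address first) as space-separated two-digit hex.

3C B6 0A B7

1018563255 in hexadecimal, padded to 32 bits, is 0x3CB60AB7.
Split into bytes (most-significant first): 3C B6 0A B7.
Big-endian: lowest address holds the most-significant byte.
So the memory order matches the most-significant-first order: 3C B6 0A B7.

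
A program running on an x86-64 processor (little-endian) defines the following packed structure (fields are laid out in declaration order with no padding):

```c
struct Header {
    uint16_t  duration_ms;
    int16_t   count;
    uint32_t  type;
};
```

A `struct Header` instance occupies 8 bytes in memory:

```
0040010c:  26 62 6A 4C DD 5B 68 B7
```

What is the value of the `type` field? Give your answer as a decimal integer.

`type` follows `duration_ms` (2 B), `count` (2 B), so it starts at offset 2 + 2 = 4 and occupies 4 bytes.
Bytes at offsets 4..7: DD 5B 68 B7.
In little-endian order the low byte comes first in memory.
Reassemble most-significant byte first: B7 68 5B DD → 0xB7685BDD.
0xB7685BDD = 3077069789.

3077069789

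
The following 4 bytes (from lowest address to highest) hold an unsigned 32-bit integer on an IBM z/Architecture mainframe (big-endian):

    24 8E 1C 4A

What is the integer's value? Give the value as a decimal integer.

Big-endian: lowest address holds the most-significant byte.
The bytes are already most-significant first: 0x248E1C4A.
0x248E1C4A = 613293130.

613293130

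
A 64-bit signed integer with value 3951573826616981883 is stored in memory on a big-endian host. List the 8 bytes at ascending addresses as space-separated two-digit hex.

36 D6 CF 75 7F 3C 79 7B

3951573826616981883 in hexadecimal, padded to 64 bits, is 0x36D6CF757F3C797B.
Split into bytes (most-significant first): 36 D6 CF 75 7F 3C 79 7B.
In big-endian order the high byte comes first in memory.
So the memory order matches the most-significant-first order: 36 D6 CF 75 7F 3C 79 7B.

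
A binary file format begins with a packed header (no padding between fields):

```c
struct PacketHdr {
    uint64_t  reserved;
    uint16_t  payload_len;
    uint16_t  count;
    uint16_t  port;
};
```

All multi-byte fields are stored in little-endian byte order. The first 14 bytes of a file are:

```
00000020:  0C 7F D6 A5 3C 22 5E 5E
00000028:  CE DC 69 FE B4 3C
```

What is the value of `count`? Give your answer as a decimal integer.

65129

`count` follows `reserved` (8 B), `payload_len` (2 B), so it starts at offset 8 + 2 = 10 and occupies 2 bytes.
Bytes at offsets 10..11: 69 FE.
In little-endian order the low byte comes first in memory.
Reassemble most-significant byte first: FE 69 → 0xFE69.
0xFE69 = 65129.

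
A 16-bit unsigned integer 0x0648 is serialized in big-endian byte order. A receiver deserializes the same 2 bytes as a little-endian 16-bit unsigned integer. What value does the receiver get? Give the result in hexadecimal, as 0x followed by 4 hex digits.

0x4806

Stored big-endian, the bytes at ascending addresses are 06 48.
Read back as little-endian, the first byte is least significant, giving 0x4806.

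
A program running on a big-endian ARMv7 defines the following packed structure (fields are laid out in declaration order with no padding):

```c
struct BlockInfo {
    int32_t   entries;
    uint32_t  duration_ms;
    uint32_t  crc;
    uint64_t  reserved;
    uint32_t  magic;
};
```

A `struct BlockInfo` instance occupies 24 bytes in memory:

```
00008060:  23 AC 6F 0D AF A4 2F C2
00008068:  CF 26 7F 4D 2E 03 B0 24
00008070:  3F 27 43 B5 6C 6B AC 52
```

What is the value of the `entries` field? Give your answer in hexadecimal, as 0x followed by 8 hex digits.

0x23AC6F0D

`entries` is the first field, at byte offset 0, occupying 4 bytes.
Bytes at offsets 0..3: 23 AC 6F 0D.
Big-endian: lowest address holds the most-significant byte.
The bytes are already most-significant first: 0x23AC6F0D.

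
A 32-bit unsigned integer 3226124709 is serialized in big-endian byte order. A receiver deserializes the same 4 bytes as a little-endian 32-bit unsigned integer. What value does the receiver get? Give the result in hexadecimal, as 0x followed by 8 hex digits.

3226124709 in 32-bit hexadecimal is 0xC04AC1A5.
Stored big-endian, the bytes at ascending addresses are C0 4A C1 A5.
Read back as little-endian, the first byte is least significant, giving 0xA5C14AC0.

0xA5C14AC0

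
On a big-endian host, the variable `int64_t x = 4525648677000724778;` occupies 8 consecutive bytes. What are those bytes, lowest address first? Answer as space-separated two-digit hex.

3E CE 55 7E 6A D8 41 2A

4525648677000724778 in hexadecimal, padded to 64 bits, is 0x3ECE557E6AD8412A.
Split into bytes (most-significant first): 3E CE 55 7E 6A D8 41 2A.
Big-endian: lowest address holds the most-significant byte.
So the memory order matches the most-significant-first order: 3E CE 55 7E 6A D8 41 2A.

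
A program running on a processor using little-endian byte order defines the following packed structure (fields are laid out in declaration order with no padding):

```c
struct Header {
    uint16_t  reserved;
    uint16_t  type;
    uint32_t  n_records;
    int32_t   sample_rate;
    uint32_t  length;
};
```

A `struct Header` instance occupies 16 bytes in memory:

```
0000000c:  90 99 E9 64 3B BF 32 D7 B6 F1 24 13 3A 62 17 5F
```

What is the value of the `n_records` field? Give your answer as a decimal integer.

3610427195

`n_records` follows `reserved` (2 B), `type` (2 B), so it starts at offset 2 + 2 = 4 and occupies 4 bytes.
Bytes at offsets 4..7: 3B BF 32 D7.
Little-endian stores the least-significant byte at the lowest address.
Reassemble most-significant byte first: D7 32 BF 3B → 0xD732BF3B.
0xD732BF3B = 3610427195.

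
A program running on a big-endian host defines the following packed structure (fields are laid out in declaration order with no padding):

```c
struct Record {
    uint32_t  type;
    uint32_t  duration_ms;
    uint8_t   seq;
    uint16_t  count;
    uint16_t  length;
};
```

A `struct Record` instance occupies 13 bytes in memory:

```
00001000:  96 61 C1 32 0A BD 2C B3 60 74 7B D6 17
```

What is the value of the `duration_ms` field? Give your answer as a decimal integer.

180169907

`duration_ms` follows `type` (4 bytes), so it starts at byte offset 4 and occupies 4 bytes.
Bytes at offsets 4..7: 0A BD 2C B3.
Big-endian: lowest address holds the most-significant byte.
The bytes are already most-significant first: 0x0ABD2CB3.
0x0ABD2CB3 = 180169907.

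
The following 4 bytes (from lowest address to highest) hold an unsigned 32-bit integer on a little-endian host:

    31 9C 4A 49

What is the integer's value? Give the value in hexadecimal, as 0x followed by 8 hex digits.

Little-endian stores the least-significant byte at the lowest address.
Reassemble most-significant byte first: 49 4A 9C 31 → 0x494A9C31.

0x494A9C31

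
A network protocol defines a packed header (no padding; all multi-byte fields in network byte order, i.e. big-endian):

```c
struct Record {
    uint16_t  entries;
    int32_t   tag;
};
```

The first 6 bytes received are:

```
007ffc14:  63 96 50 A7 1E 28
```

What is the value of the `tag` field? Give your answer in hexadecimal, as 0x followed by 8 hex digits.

`tag` follows `entries` (2 bytes), so it starts at byte offset 2 and occupies 4 bytes.
Bytes at offsets 2..5: 50 A7 1E 28.
In big-endian order the high byte comes first in memory.
The bytes are already most-significant first: 0x50A71E28.

0x50A71E28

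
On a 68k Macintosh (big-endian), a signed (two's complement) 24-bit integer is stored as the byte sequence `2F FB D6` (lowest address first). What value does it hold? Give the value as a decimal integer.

In big-endian order the high byte comes first in memory.
The bytes are already most-significant first: 0x2FFBD6.
0x2FFBD6 = 3144662.

3144662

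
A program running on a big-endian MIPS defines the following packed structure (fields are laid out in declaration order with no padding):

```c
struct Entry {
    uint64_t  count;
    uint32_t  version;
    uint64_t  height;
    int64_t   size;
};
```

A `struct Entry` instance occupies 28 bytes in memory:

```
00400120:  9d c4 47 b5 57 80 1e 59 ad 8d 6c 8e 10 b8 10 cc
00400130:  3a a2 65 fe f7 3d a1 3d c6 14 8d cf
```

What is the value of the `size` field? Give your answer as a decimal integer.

`size` follows `count` (8 B), `version` (4 B), `height` (8 B), so it starts at offset 8 + 4 + 8 = 20 and occupies 8 bytes.
Bytes at offsets 20..27: F7 3D A1 3D C6 14 8D CF.
In big-endian order the high byte comes first in memory.
The bytes are already most-significant first: 0xF73DA13DC6148DCF.
Top bit is set, so as a signed 64-bit value this is 0xF73DA13DC6148DCF − 2^64 = -631171086073688625.

-631171086073688625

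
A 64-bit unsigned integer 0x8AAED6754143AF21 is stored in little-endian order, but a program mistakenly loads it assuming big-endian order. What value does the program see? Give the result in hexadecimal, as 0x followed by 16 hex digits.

Stored little-endian, the bytes at ascending addresses are 21 AF 43 41 75 D6 AE 8A.
Read back as big-endian, the last byte is least significant, giving 0x21AF434175D6AE8A.

0x21AF434175D6AE8A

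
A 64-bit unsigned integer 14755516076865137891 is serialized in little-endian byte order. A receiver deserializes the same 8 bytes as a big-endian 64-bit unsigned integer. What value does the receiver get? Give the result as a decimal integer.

14755516076865137891 in 64-bit hexadecimal is 0xCCC61FB19F1CACE3.
Stored little-endian, the bytes at ascending addresses are E3 AC 1C 9F B1 1F C6 CC.
Read back as big-endian, the last byte is least significant, giving 0xE3AC1C9FB11FC6CC.
0xE3AC1C9FB11FC6CC = 16405519014800901836.

16405519014800901836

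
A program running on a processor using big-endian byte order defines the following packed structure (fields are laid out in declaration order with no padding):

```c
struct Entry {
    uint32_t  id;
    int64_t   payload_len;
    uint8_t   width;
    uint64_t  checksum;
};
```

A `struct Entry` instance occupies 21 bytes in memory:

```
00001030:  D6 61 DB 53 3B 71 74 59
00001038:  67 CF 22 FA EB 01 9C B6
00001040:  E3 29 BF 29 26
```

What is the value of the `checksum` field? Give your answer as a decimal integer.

116168777179015462

`checksum` follows `id` (4 B), `payload_len` (8 B), `width` (1 B), so it starts at offset 4 + 8 + 1 = 13 and occupies 8 bytes.
Bytes at offsets 13..20: 01 9C B6 E3 29 BF 29 26.
In big-endian order the high byte comes first in memory.
The bytes are already most-significant first: 0x019CB6E329BF2926.
0x019CB6E329BF2926 = 116168777179015462.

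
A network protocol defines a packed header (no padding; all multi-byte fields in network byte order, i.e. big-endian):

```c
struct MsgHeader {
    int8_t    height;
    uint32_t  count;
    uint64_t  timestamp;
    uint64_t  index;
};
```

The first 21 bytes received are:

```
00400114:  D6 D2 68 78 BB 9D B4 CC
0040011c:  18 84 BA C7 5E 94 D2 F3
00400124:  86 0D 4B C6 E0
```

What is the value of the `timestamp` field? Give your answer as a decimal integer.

11363932165440718686

`timestamp` follows `height` (1 B), `count` (4 B), so it starts at offset 1 + 4 = 5 and occupies 8 bytes.
Bytes at offsets 5..12: 9D B4 CC 18 84 BA C7 5E.
Big-endian stores the most-significant byte at the lowest address.
The bytes are already most-significant first: 0x9DB4CC1884BAC75E.
0x9DB4CC1884BAC75E = 11363932165440718686.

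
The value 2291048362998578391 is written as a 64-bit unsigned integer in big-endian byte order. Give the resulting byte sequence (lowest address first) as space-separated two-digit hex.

2291048362998578391 in hexadecimal, padded to 64 bits, is 0x1FCB7058FFC53CD7.
Split into bytes (most-significant first): 1F CB 70 58 FF C5 3C D7.
Big-endian: lowest address holds the most-significant byte.
So the memory order matches the most-significant-first order: 1F CB 70 58 FF C5 3C D7.

1F CB 70 58 FF C5 3C D7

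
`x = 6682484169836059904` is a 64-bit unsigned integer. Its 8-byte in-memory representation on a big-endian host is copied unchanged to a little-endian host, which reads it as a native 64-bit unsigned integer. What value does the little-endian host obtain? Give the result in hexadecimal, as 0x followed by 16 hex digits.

6682484169836059904 in 64-bit hexadecimal is 0x5CBCF3F2783FDD00.
Stored big-endian, the bytes at ascending addresses are 5C BC F3 F2 78 3F DD 00.
Read back as little-endian, the first byte is least significant, giving 0x00DD3F78F2F3BC5C.

0x00DD3F78F2F3BC5C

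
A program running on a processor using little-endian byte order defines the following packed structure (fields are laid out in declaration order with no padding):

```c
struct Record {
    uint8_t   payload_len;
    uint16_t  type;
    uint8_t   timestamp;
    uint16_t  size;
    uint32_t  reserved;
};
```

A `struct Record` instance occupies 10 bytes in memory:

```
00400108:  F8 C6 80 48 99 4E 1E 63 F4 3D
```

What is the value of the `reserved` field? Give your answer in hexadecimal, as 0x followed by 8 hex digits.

0x3DF4631E

`reserved` follows `payload_len` (1 B), `type` (2 B), `timestamp` (1 B), `size` (2 B), so it starts at offset 1 + 2 + 1 + 2 = 6 and occupies 4 bytes.
Bytes at offsets 6..9: 1E 63 F4 3D.
Little-endian: lowest address holds the least-significant byte.
Reassemble most-significant byte first: 3D F4 63 1E → 0x3DF4631E.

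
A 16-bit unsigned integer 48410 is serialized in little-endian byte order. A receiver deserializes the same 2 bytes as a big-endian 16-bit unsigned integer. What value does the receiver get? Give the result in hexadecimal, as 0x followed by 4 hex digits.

0x1ABD

48410 in 16-bit hexadecimal is 0xBD1A.
Stored little-endian, the bytes at ascending addresses are 1A BD.
Read back as big-endian, the last byte is least significant, giving 0x1ABD.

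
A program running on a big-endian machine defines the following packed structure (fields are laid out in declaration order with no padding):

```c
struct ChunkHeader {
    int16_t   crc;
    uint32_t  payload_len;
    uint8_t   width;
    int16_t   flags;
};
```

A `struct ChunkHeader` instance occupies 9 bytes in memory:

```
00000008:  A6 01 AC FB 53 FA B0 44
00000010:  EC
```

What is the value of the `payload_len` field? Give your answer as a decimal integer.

2902152186

`payload_len` follows `crc` (2 bytes), so it starts at byte offset 2 and occupies 4 bytes.
Bytes at offsets 2..5: AC FB 53 FA.
Big-endian: lowest address holds the most-significant byte.
The bytes are already most-significant first: 0xACFB53FA.
0xACFB53FA = 2902152186.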